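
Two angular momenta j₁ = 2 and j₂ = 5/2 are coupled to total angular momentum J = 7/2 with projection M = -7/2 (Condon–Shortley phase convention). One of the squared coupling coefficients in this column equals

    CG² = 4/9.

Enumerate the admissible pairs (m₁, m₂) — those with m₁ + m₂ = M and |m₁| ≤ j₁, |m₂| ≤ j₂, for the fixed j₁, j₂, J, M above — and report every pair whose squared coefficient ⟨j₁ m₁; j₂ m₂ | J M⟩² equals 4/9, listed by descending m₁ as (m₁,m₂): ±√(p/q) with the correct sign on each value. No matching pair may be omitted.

(-2,-3/2): −√(4/9)

Admissible pairs with m₁+m₂ = M = -7/2: (-2,-3/2), (-1,-5/2)
  (m₁,m₂)=(-1,-5/2): CG² = 5/9, CG = +√(5/9)
  (m₁,m₂)=(-2,-3/2): CG² = 4/9, CG = −√(4/9)   ← matches the target
Pairs with CG² = 4/9: (-2,-3/2): −√(4/9)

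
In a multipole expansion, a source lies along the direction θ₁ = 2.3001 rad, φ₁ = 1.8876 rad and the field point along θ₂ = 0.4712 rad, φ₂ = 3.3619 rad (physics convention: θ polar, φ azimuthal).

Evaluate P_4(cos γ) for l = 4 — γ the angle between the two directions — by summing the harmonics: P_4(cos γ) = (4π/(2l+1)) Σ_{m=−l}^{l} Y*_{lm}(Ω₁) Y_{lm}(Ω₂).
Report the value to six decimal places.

-0.372000

Summing Y*_{l m}(θ₁,φ₁)·Y_{l m}(θ₂,φ₂) over m ∈ [−4, 4]; prefactor 4π/(2·4+1) = 1.396263:
  m=-4: Y*=0.04089 + 0.13054j  Y=0.01196 - 0.01450j  product 0.00238 + 0.00097j
  m=-3: Y*=-0.28133 + 0.20101j  Y=-0.08236 + 0.06404j  product 0.01030 - 0.03457j
  m=-2: Y*=-0.31599 - 0.23214j  Y=0.28417 - 0.13400j  product -0.12090 - 0.02363j
  m=-1: Y*=0.00792 - 0.02416j  Y=-0.47756 + 0.10695j  product -0.00120 + 0.01238j
  m=+0: Y*=-0.36181 + 0.00000j  Y=0.13153 + 0.00000j  product -0.04759 + 0.00000j
  m=+1: Y*=-0.00792 - 0.02416j  Y=0.47756 + 0.10695j  product -0.00120 - 0.01238j
  m=+2: Y*=-0.31599 + 0.23214j  Y=0.28417 + 0.13400j  product -0.12090 + 0.02363j
  m=+3: Y*=0.28133 + 0.20101j  Y=0.08236 + 0.06404j  product 0.01030 + 0.03457j
  m=+4: Y*=0.04089 - 0.13054j  Y=0.01196 + 0.01450j  product 0.00238 - 0.00097j
Total Σ_m = -0.26643 + 0.00000j. Multiply by 1.396263: -0.37200 + 0.00000j. P_4(cos γ) = -0.372000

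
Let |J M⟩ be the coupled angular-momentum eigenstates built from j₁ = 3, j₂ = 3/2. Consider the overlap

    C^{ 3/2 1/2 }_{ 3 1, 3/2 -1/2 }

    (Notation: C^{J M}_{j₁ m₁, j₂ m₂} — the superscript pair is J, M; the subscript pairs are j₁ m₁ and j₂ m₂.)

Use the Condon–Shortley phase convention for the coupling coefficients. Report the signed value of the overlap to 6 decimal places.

−√(12/35) ≈ -0.585540

√[4·3!3!0!/7! · 4!2!1!2!2!1!] = √(192/35)
  +(−1)^1/∏(1,2,1,0,2,0)! = -1/4  (running -1/4)
⟨..|..⟩ = √(192/35)·(-1/4) = -0.585540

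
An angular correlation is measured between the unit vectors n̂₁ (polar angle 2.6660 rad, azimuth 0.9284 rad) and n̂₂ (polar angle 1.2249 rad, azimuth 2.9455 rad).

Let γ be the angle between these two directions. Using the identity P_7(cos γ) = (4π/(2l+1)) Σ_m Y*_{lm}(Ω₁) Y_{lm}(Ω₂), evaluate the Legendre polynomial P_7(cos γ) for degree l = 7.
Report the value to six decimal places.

-0.197068

Term-by-term m-sum for l=7 (normalisation 4π/15 = 0.837758):
  m=-7: Y*=0.00206 + 0.00045j  Y=-0.06420 - 0.31975j  product 0.00001 - 0.00069j
  m=-6: Y*=-0.01159 + 0.01002j  Y=0.16892 + 0.40603j  product -0.00603 - 0.00301j
  m=-5: Y*=-0.00482 - 0.06831j  Y=-0.07440 - 0.11104j  product -0.00723 + 0.00562j
  m=-4: Y*=0.17538 + 0.11291j  Y=-0.20771 - 0.20729j  product -0.01302 - 0.05981j
  m=-3: Y*=-0.39971 + 0.14881j  Y=0.20668 + 0.13787j  product -0.10313 - 0.02435j
  m=-2: Y*=0.14304 - 0.48644j  Y=0.18417 + 0.07618j  product 0.06340 - 0.07869j
  m=-1: Y*=0.07517 + 0.10046j  Y=-0.27284 - 0.05420j  product -0.01507 - 0.03148j
  m=+0: Y*=0.43278 + 0.00000j  Y=-0.16892 + 0.00000j  product -0.07311 + 0.00000j
  m=+1: Y*=-0.07517 + 0.10046j  Y=0.27284 - 0.05420j  product -0.01507 + 0.03148j
  m=+2: Y*=0.14304 + 0.48644j  Y=0.18417 - 0.07618j  product 0.06340 + 0.07869j
  m=+3: Y*=0.39971 + 0.14881j  Y=-0.20668 + 0.13787j  product -0.10313 + 0.02435j
  m=+4: Y*=0.17538 - 0.11291j  Y=-0.20771 + 0.20729j  product -0.01302 + 0.05981j
  m=+5: Y*=0.00482 - 0.06831j  Y=0.07440 - 0.11104j  product -0.00723 - 0.00562j
  m=+6: Y*=-0.01159 - 0.01002j  Y=0.16892 - 0.40603j  product -0.00603 + 0.00301j
  m=+7: Y*=-0.00206 + 0.00045j  Y=0.06420 - 0.31975j  product 0.00001 + 0.00069j
Accumulated sum -0.23523 + 0.00000j; after 4π/(2l+1) scaling, -0.19707 + 0.00000j ⇒ P_7 = -0.197068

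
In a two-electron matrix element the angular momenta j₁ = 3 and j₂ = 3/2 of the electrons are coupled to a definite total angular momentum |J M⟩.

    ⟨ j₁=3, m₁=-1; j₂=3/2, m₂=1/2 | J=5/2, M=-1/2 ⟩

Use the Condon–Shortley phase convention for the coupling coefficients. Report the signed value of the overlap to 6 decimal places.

−√(1/70) ≈ -0.119523

triangle: 2!×4!×1!/8! = 48/40320
(j±m)!: 2!×4!×2!×1!×2!×3! = 1152
prefactor² = (2J+1)×Δ×N² = 288/35
  k=1: −1/(1!×1!×3!×1!×1!×0!) = -1/6
  k=2: +1/(2!×0!×2!×0!×2!×1!) = 1/8
Σ = -1/24  ⇒  CG² = 288/35×(-1/24)² = 1/70
CG = −√(1/70) = -0.119523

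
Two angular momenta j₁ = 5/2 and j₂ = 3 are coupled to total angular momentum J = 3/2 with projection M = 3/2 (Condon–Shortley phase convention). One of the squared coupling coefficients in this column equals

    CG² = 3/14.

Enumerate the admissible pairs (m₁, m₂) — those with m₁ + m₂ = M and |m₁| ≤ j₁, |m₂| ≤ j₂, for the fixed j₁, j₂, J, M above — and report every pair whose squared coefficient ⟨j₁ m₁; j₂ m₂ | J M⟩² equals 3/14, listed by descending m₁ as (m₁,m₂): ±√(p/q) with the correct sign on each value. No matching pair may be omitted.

(-3/2,3): +√(3/14)

Admissible pairs with m₁+m₂ = M = 3/2: (-3/2,3), (-1/2,2), (1/2,1), (3/2,0), (5/2,-1)
  (m₁,m₂)=(5/2,-1): CG² = 1/14, CG = +√(1/14)
  (m₁,m₂)=(3/2,0): CG² = 6/35, CG = −√(6/35)
  (m₁,m₂)=(1/2,1): CG² = 9/35, CG = +√(9/35)
  (m₁,m₂)=(-1/2,2): CG² = 2/7, CG = −√(2/7)
  (m₁,m₂)=(-3/2,3): CG² = 3/14, CG = +√(3/14)   ← matches the target
Pairs with CG² = 3/14: (-3/2,3): +√(3/14)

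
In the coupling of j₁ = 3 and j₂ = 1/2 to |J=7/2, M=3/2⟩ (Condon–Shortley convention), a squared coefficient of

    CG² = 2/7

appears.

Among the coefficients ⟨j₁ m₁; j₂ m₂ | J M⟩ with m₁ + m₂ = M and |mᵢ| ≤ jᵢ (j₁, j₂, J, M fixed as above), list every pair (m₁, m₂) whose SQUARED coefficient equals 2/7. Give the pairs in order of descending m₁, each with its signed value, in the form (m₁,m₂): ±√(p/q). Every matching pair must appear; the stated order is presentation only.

Admissible pairs with m₁+m₂ = M = 3/2: (1,1/2), (2,-1/2)
  (m₁,m₂)=(2,-1/2): CG² = 2/7, CG = +√(2/7)   ← matches the target
  (m₁,m₂)=(1,1/2): CG² = 5/7, CG = +√(5/7)
Pairs with CG² = 2/7: (2,-1/2): +√(2/7)

(2,-1/2): +√(2/7)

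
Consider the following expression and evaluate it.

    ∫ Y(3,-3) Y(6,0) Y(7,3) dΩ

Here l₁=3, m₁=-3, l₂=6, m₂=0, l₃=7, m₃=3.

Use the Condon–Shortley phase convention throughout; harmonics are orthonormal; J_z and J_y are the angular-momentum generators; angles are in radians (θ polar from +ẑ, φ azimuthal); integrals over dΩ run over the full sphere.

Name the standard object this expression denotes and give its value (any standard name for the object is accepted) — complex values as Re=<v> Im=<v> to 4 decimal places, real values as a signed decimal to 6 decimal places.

Gaunt coefficient, +0.186383

This is a Gaunt coefficient — the integral of a triple product of spherical harmonics over the sphere.
Checks pass: Σm=0; 16 even; l₃=7∈[3,9].
(2·3+1)(2·6+1)(2·7+1) = 1365
Δ: 2! 4! 10! / 17! → 1/2042040
sum: t=0:+1/207360 t=1:−1/57600 t=2:+1/207360 = -1/129600
3j²(3 6 7; 0 0 0) = Δ·Π!·Σ² = 168/12155  (sign +1)
sum: t=2:+1/829440 = 1/829440
3j²(3 6 7; -3 0 3) = Δ·Π!·Σ² = 225/9724  (sign +1)
combine: 4πI² = 1365·168/12155·225/9724 = 198450/454597
take √, sign +1: I = 0.18638345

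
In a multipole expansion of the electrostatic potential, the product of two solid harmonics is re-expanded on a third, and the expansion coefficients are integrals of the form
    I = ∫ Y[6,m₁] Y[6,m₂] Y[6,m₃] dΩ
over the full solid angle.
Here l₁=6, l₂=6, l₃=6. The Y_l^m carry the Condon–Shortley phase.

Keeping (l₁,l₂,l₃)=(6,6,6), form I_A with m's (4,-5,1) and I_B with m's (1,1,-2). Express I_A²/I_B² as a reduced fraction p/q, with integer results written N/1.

99/80

Shared (l₁,l₂,l₃)=(6,6,6): N and (l;000)² cancel in I_A²/I_B².
A: Δ = 6!·6!·6!/19! = 1/325909584; Racah Σ t=0..1: t=0:+1/4147200 t=1:−1/10368000 = 1/6912000; ⇒ 3j(6 6 6; 4 -5 1)² = 189/16796, sgn -1
B: Δ = 6!·6!·6!/19! = 1/325909584; Racah Σ t=1..5: t=1:−1/4147200 t=2:+1/207360 t=3:−1/82944 t=4:+1/207360 t=5:−1/4147200 = -1/345600; ⇒ 3j(6 6 6; 1 1 -2)² = 420/46189, sgn -1
I_A²/I_B² = (189/16796)/(420/46189) = 99/80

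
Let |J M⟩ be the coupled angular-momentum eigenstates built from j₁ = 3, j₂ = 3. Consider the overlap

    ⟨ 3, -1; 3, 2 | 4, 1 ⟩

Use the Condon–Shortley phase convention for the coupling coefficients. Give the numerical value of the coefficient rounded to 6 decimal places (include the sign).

+0.455842

j₁+j₂−J=2  J+j₁−j₂=4  J−j₁+j₂=4  j₁+j₂+J+1=11
(j₁±m₁, j₂±m₂, J±M) = (2,4,5,1,5,3)
P² = 82944/77
sum k=1..2:
  [1] −1/144 = -1/144
  [2] +1/48 = 1/48
S = 1/72
C² = P²·S² = 16/77 ; C = +0.455842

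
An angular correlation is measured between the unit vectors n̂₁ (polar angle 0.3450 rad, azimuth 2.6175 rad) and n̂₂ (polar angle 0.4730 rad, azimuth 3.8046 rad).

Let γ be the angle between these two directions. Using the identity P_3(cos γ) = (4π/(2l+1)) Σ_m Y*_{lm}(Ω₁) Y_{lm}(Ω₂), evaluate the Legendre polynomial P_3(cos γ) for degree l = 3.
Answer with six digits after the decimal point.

0.451716

Expand P_3 via completeness: Σ_{m} conj(Y_{3,m}) at Ω₁ times Y_{3,m} at Ω₂ —
  m=-3: Y*=0.00002 + 0.01614j  Y=0.01602 + 0.03605j  product -0.00058 + 0.00026j
  m=-2: Y*=0.05491 - 0.09532j  Y=0.04576 - 0.18318j  product -0.01495 - 0.01442j
  m=-1: Y*=-0.32440 + 0.18750j  Y=-0.34374 + 0.26844j  product 0.06117 - 0.15153j
  m=+0: Y*=0.50154 + 0.00000j  Y=0.31969 + 0.00000j  product 0.16034 + 0.00000j
  m=+1: Y*=0.32440 + 0.18750j  Y=0.34374 + 0.26844j  product 0.06117 + 0.15153j
  m=+2: Y*=0.05491 + 0.09532j  Y=0.04576 + 0.18318j  product -0.01495 + 0.01442j
  m=+3: Y*=-0.00002 + 0.01614j  Y=-0.01602 + 0.03605j  product -0.00058 - 0.00026j
Accumulated sum 0.25163 + 0.00000j; after 4π/(2l+1) scaling, 0.45172 + 0.00000j ⇒ P_3 = 0.451716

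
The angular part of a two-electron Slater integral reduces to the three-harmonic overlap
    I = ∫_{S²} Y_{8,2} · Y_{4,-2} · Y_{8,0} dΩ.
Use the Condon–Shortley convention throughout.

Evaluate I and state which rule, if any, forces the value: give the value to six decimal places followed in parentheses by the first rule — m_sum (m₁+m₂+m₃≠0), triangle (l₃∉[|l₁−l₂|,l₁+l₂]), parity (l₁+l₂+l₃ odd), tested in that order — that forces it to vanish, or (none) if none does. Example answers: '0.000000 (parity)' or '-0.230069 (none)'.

m-sum 0 ✓  L=20 even ✓  4≤8≤12 ✓
Π(2lᵢ+1) = 17×9×17 = 2601
triangle coeff Δ(8,4,8) = 1/185175900
Σ_t [0,4]: t=0:+1/557383680 t=1:−1/21772800 t=2:+1/8294400 t=3:−1/21772800 t=4:+1/557383680 = 1/30965760
(3j)²=36/4199 [(8 4 8; 0 0 0)], sign=+1
Σ_t [0,2]: t=0:+1/49766400 t=1:−1/21772800 t=2:+1/92897280 = -1/66355200
(3j)²=63/8398 [(8 4 8; 2 -2 0)], sign=-1
⇒ 4πI² = 10206/61009
I = (-1)√(10206/61009/(4π)) = -0.11537877
No selection rule forces the value: the integral is nonzero (none).

-0.115379 (none)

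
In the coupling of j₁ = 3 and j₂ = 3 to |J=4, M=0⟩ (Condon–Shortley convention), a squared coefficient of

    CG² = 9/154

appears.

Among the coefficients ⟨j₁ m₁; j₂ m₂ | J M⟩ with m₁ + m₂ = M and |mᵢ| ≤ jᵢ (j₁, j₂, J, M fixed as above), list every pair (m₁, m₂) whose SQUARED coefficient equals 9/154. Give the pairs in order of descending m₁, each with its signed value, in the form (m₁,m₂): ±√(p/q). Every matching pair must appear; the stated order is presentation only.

(3,-3): +√(9/154); (-3,3): +√(9/154)

Admissible pairs with m₁+m₂ = M = 0: (-3,3), (-2,2), (-1,1), (0,0), (1,-1), (2,-2), (3,-3)
  (m₁,m₂)=(3,-3): CG² = 9/154, CG = +√(9/154)   ← matches the target
  (m₁,m₂)=(2,-2): CG² = 7/22, CG = +√(7/22)
  (m₁,m₂)=(1,-1): CG² = 1/154, CG = +√(1/154)
  (m₁,m₂)=(0,0): CG² = 18/77, CG = −√(18/77)
  (m₁,m₂)=(-1,1): CG² = 1/154, CG = +√(1/154)
  (m₁,m₂)=(-2,2): CG² = 7/22, CG = +√(7/22)
  (m₁,m₂)=(-3,3): CG² = 9/154, CG = +√(9/154)   ← matches the target
Pairs with CG² = 9/154: (3,-3): +√(9/154); (-3,3): +√(9/154)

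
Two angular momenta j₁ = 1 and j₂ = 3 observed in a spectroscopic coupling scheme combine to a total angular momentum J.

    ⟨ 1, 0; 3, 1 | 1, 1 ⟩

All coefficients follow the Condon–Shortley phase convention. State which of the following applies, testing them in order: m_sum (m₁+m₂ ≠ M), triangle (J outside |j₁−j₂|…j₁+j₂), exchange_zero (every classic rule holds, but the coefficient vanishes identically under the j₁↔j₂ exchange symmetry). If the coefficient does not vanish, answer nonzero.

m-sum: m₁+m₂ = 0+1 = 1, M = 1  ✓
triangle: need |j₁−j₂| ≤ J ≤ j₁+j₂, i.e. J ∈ [2, 4]; J = 1 is outside ✗ ⇒ coefficient is 0

triangle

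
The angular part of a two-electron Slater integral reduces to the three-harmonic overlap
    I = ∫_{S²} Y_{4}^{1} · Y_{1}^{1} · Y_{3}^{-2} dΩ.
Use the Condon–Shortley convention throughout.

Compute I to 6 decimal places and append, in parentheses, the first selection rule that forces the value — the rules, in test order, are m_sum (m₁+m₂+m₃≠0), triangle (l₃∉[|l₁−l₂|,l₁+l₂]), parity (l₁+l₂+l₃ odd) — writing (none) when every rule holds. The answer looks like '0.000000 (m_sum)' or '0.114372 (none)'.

-0.106622 (none)

Rules hold: Σm=0, L=8 even, 3≤3≤5.
N = 9·3·7 = 189
Δ = 2!·6!·0!/9! = 1/252
Racah Σ t=1..1: t=1:−1/36 = -1/36
⇒ 3j(4 1 3; 0 0 0)² = 4/63, sgn +1
Racah Σ t=2..2: t=2:+1/240 = 1/240
⇒ 3j(4 1 3; 1 1 -2)² = 1/84, sgn -1
4πI² = N·(3j₀)²·(3jₘ)² = 1/7
I = -1·√(0.142857/4π) = -0.10662181
No selection rule forces the value: the integral is nonzero (none).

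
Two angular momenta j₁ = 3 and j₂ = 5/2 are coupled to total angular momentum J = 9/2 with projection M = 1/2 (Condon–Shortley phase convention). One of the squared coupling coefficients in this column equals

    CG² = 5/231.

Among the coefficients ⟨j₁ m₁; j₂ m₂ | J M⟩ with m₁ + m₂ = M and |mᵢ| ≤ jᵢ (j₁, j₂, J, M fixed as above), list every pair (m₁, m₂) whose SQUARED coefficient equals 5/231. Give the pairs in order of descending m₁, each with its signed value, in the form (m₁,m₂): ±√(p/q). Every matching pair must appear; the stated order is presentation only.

(3,-5/2): +√(5/231)

Admissible pairs with m₁+m₂ = M = 1/2: (-2,5/2), (-1,3/2), (0,1/2), (1,-1/2), (2,-3/2), (3,-5/2)
  (m₁,m₂)=(3,-5/2): CG² = 5/231, CG = +√(5/231)   ← matches the target
  (m₁,m₂)=(2,-3/2): CG² = 361/1386, CG = +√(361/1386)
  (m₁,m₂)=(1,-1/2): CG² = 160/693, CG = +√(160/693)
  (m₁,m₂)=(0,1/2): CG² = 10/231, CG = −√(10/231)
  (m₁,m₂)=(-1,3/2): CG² = 35/99, CG = −√(35/99)
  (m₁,m₂)=(-2,5/2): CG² = 125/1386, CG = −√(125/1386)
Pairs with CG² = 5/231: (3,-5/2): +√(5/231)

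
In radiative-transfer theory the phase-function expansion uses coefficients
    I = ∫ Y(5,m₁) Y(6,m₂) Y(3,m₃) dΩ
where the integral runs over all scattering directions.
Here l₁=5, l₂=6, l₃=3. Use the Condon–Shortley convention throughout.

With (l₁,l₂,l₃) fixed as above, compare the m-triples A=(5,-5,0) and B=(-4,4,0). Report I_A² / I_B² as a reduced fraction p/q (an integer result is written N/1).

Shared (l₁,l₂,l₃)=(5,6,3): N and (l;000)² cancel in I_A²/I_B².
A: Δ = 8!·2!·4!/15! = 1/675675; Racah Σ t=0..0: t=0:+1/483840 = 1/483840; ⇒ 3j(5 6 3; 5 -5 0)² = 3/91, sgn -1
B: Δ = 8!·2!·4!/15! = 1/675675; Racah Σ t=7..8: t=7:−1/60480 t=8:+1/161280 = -1/96768; ⇒ 3j(5 6 3; -4 4 0)² = 15/1001, sgn +1
I_A²/I_B² = (3/91)/(15/1001) = 11/5

11/5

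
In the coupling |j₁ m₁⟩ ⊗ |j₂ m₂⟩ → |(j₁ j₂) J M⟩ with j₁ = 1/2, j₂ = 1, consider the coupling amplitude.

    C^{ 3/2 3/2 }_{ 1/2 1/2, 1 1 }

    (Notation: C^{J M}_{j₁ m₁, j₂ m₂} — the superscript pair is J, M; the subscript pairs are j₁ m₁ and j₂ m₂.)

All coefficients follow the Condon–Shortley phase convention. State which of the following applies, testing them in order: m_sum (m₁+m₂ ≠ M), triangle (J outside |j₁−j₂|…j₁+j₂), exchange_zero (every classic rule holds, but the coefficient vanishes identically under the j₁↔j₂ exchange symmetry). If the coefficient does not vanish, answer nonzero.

m-sum: m₁+m₂ = 1/2+1 = 3/2, M = 3/2  ✓
triangle: |j₁−j₂| = 1/2 ≤ J = 3/2 ≤ j₁+j₂ = 3/2  ✓
exchange: j₁≠j₂ or m₁≠m₂ — the exchange symmetry imposes no constraint here
value check: CG = +1 = +1.000000 ≠ 0

nonzero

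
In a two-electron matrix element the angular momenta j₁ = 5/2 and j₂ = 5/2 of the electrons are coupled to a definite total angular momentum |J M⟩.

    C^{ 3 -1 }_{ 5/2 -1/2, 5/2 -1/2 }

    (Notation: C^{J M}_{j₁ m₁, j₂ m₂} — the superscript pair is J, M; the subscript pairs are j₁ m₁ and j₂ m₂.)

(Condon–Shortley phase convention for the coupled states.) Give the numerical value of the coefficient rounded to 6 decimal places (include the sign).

-0.516398

√[7·2!3!3!/9! · 2!3!2!3!2!4!] = √(48/5)
  +(−1)^0/∏(0,2,3,2,0,1)! = 1/24  (running 1/24)
  +(−1)^1/∏(1,1,2,1,1,2)! = -1/4  (running -5/24)
  +(−1)^2/∏(2,0,1,0,2,3)! = 1/24  (running -1/6)
⟨..|..⟩ = √(48/5)·(-1/6) = -0.516398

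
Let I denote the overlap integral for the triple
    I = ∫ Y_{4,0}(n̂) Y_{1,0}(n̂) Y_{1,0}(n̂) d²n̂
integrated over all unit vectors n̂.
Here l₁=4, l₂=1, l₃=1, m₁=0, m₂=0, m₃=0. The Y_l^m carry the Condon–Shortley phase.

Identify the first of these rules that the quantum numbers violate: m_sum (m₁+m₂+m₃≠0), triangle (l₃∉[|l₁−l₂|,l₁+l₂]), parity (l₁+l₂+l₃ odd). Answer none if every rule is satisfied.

triangle

Σmᵢ = 0  ✓
l₃∈[|l₁−l₂|,l₁+l₂]=[3,5] required, l₃=1 fails  ✗
Σlᵢ = 6 ⇒ even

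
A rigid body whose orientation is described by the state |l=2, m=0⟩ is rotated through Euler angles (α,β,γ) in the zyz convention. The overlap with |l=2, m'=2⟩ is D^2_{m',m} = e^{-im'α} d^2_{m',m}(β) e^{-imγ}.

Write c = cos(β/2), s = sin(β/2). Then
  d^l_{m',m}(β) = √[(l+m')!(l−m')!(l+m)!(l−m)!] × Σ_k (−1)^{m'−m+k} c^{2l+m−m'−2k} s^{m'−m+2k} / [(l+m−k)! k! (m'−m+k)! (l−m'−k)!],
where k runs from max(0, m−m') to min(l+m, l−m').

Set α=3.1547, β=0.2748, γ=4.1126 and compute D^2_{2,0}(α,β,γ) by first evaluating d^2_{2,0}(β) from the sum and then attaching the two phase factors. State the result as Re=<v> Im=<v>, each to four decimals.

D^2_{2,0}(3.1547,0.2748,4.1126) = e^{-i·2·3.1547}·d^2_{2,0}(0.2748)·e^{-i·0·4.1126}. Compute d first:
Half-angle: c=0.990575, s=0.136968. N=√(24·1·2·2)=9.797959
The bounds max(0,m−m')=0 and min(l+m,l−m')=0 give 1 term
  k=0: (−1)^2·9.7980/(4)·0.9906^2·0.1370^2 = +0.045091
d^2_{2,0}(0.2748) = +0.045091
Phases: e^{-i·(2)·3.1547}=+0.999656-0.026212i, e^{-i·(0)·4.1126}=+1.000000+0.000000i ⇒ D=+0.045075-0.001182i

Re=0.0451 Im=-0.0012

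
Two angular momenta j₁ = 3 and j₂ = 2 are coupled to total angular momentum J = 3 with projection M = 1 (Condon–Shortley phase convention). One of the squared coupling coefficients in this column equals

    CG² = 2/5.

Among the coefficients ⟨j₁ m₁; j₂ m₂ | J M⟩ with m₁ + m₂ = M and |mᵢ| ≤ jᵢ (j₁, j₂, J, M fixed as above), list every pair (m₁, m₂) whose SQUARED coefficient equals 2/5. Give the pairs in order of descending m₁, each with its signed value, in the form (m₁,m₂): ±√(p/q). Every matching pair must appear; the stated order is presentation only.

(-1,2): +√(2/5)

Admissible pairs with m₁+m₂ = M = 1: (-1,2), (0,1), (1,0), (2,-1), (3,-2)
  (m₁,m₂)=(3,-2): CG² = 1/6, CG = +√(1/6)
  (m₁,m₂)=(2,-1): CG² = 1/4, CG = +√(1/4)
  (m₁,m₂)=(1,0): CG² = 3/20, CG = −√(3/20)
  (m₁,m₂)=(0,1): CG² = 1/30, CG = −√(1/30)
  (m₁,m₂)=(-1,2): CG² = 2/5, CG = +√(2/5)   ← matches the target
Pairs with CG² = 2/5: (-1,2): +√(2/5)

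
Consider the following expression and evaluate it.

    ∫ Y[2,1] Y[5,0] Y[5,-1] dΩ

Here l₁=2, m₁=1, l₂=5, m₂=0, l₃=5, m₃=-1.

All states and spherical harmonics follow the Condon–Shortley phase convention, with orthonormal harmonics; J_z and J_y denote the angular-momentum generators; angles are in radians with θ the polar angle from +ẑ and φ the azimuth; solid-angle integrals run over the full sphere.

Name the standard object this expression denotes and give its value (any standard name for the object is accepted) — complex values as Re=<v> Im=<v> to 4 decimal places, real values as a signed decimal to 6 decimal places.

Gaunt coefficient, -0.036166

This is a Gaunt coefficient — the integral of a triple product of spherical harmonics over the sphere.
m-sum 0 ✓  L=12 even ✓  3≤5≤7 ✓
Π(2lᵢ+1) = 5×11×11 = 605
triangle coeff Δ(2,5,5) = 1/38610
Σ_t [0,2]: t=0:+1/2880 t=1:−1/576 t=2:+1/2880 = -1/960
(3j)²=10/429 [(2 5 5; 0 0 0)], sign=+1
Σ_t [0,1]: t=0:+1/1440 t=1:−1/1152 = -1/5760
(3j)²=1/858 [(2 5 5; 1 0 -1)], sign=-1
⇒ 4πI² = 25/1521
I = (-1)√(25/1521/(4π)) = -0.03616600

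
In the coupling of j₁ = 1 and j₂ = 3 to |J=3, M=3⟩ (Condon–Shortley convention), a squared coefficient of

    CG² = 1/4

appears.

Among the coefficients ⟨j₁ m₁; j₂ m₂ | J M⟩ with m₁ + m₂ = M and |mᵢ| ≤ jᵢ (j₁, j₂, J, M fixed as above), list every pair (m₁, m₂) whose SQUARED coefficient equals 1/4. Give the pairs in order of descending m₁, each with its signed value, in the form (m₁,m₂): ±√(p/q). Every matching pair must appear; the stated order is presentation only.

Admissible pairs with m₁+m₂ = M = 3: (0,3), (1,2)
  (m₁,m₂)=(1,2): CG² = 1/4, CG = +√(1/4)   ← matches the target
  (m₁,m₂)=(0,3): CG² = 3/4, CG = −√(3/4)
Pairs with CG² = 1/4: (1,2): +√(1/4)

(1,2): +√(1/4)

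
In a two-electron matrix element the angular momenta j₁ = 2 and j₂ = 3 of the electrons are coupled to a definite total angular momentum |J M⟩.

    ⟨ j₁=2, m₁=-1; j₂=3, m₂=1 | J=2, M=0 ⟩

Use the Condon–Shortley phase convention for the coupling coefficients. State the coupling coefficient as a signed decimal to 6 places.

+√(1/7) = +0.377964

j₁+j₂−J=3  J+j₁−j₂=1  J−j₁+j₂=3  j₁+j₂+J+1=8
(j₁±m₁, j₂±m₂, J±M) = (1,3,4,2,2,2)
P² = 36/7
sum k=2..3:
  [2] +1/4 = 1/4
  [3] −1/12 = -1/12
S = 1/6
C² = P²·S² = 1/7 ; C = +0.377964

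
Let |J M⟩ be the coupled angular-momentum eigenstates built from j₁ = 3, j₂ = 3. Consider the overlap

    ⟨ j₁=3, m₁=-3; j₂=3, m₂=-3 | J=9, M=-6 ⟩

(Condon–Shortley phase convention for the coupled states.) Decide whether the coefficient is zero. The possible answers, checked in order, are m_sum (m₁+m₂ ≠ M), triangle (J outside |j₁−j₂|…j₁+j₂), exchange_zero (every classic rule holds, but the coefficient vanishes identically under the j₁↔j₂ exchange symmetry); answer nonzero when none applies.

m-sum: m₁+m₂ = -3+(-3) = -6, M = -6  ✓
triangle: need |j₁−j₂| ≤ J ≤ j₁+j₂, i.e. J ∈ [0, 6]; J = 9 is outside ✗ ⇒ coefficient is 0

triangle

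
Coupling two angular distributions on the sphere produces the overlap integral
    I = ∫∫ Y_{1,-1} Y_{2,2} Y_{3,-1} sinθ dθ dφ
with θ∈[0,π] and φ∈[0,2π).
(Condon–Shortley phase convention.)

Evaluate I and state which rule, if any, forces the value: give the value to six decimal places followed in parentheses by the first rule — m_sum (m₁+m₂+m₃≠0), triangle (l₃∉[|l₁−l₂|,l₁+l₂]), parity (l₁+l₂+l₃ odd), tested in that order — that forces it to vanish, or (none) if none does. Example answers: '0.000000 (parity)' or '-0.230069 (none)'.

-0.082589 (none)

Checks pass: Σm=0; 6 even; l₃=3∈[1,3].
(2·1+1)(2·2+1)(2·3+1) = 105
Δ: 0! 2! 4! / 7! → 1/105
sum: t=0:+1/4 = 1/4
3j²(1 2 3; 0 0 0) = Δ·Π!·Σ² = 3/35  (sign -1)
sum: t=0:+1/48 = 1/48
3j²(1 2 3; -1 2 -1) = Δ·Π!·Σ² = 1/105  (sign +1)
combine: 4πI² = 105·3/35·1/105 = 3/35
take √, sign -1: I = -0.08258890
No selection rule forces the value: the integral is nonzero (none).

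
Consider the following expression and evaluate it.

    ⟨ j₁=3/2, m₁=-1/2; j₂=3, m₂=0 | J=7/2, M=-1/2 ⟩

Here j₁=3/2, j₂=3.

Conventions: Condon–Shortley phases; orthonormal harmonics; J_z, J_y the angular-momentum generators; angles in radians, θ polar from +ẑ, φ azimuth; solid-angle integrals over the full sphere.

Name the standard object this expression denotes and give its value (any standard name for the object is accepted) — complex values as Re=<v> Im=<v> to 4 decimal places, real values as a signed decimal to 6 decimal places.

This is a Clebsch–Gordan (vector-coupling) coefficient.
triangle: 1!·2!·5!/9! = 240/362880
(j±m)!: 1!·2!·3!·3!·3!·4! = 10368
prefactor² = (2J+1)·Δ·N² = 384/7
  k=0: +1/(0!·1!·2!·3!·0!·2!) = 1/24
  k=1: −1/(1!·0!·1!·2!·1!·3!) = -1/12
Σ = -1/24  ⇒  CG² = 384/7·(-1/24)² = 2/21
CG = −√(2/21) = -0.308607

Clebsch–Gordan coefficient, −√(2/21) ≈ -0.308607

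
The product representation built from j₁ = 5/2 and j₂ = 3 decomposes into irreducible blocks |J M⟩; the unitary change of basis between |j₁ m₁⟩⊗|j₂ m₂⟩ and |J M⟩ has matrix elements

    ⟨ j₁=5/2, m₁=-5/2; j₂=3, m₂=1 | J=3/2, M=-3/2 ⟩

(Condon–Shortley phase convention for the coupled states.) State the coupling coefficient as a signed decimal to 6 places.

+0.267261

j₁+j₂−J=4  J+j₁−j₂=1  J−j₁+j₂=2  j₁+j₂+J+1=8
(j₁±m₁, j₂±m₂, J±M) = (0,5,4,2,0,3)
P² = 1152/7
sum k=4..4:
  [4] +1/48 = 1/48
S = 1/48
C² = P²·S² = 1/14 ; C = +0.267261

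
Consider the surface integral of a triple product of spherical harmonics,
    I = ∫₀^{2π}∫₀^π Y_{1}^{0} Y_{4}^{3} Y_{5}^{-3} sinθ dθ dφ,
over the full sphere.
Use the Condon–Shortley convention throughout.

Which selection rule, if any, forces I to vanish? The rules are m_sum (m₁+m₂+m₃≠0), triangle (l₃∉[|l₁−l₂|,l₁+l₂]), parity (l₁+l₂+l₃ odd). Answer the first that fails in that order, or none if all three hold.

none

azimuthal sum: 0 + 3 − 3 = 0  ✓
3 ≤ 5 ≤ 5 (triangle on l)  ✓
L = 1 + 4 + 5 = 10 (even)  ✓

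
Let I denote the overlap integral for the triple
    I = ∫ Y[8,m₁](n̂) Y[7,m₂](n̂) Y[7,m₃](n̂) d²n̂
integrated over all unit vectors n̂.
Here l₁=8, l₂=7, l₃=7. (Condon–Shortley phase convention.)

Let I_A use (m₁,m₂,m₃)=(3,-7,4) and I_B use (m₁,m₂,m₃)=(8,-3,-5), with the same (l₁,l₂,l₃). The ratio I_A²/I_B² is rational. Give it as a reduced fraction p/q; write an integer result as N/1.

Same 8,7,7: normalisation and zero-m 3j drop out of the ratio.
A: Δ: 8! 8! 6! / 23! → 1/22086194130; sum: t=0:+1/20901888000 = 1/20901888000; 3j²(8 7 7; 3 -7 4) = Δ·Π!·Σ² = 77/7429  (sign -1)
B: Δ: 8! 8! 6! / 23! → 1/22086194130; sum: t=0:+1/78033715200 = 1/78033715200; 3j²(8 7 7; 8 -3 -5) = Δ·Π!·Σ² = 675/52003  (sign +1)
I_A²/I_B² = (77/7429)/(675/52003) = 539/675

539/675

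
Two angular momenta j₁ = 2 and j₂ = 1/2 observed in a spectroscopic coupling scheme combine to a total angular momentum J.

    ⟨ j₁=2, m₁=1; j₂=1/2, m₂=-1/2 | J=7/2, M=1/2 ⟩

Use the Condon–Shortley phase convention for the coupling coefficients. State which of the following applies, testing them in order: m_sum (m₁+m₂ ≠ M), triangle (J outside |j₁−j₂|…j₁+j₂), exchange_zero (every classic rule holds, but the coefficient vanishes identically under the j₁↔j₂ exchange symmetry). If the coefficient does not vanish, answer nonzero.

m-sum: m₁+m₂ = 1+(-1/2) = 1/2, M = 1/2  ✓
triangle: need |j₁−j₂| ≤ J ≤ j₁+j₂, i.e. J ∈ [3/2, 5/2]; J = 7/2 is outside ✗ ⇒ coefficient is 0

triangle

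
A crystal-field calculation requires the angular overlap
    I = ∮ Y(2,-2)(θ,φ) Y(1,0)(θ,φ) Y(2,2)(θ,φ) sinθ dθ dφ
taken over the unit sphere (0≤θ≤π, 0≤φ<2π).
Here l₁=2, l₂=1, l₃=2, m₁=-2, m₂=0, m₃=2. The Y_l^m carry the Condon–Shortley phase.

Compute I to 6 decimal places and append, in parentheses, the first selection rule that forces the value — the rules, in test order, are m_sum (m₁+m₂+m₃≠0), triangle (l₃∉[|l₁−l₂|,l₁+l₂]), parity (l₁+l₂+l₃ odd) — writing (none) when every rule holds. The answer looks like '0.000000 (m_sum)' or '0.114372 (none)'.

Σlᵢ=5 odd — θ-integrand is odd under cosθ→−cosθ; I=0

0.000000 (parity)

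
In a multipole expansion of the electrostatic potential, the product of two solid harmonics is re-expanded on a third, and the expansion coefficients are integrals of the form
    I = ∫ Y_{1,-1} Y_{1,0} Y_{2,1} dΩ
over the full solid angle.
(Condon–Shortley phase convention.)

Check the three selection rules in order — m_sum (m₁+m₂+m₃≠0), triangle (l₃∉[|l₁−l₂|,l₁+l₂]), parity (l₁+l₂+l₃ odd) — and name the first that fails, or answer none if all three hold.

none

azimuthal sum: -1 + 0 + 1 = 0  ✓
0 ≤ 2 ≤ 2 (triangle on l)  ✓
L = 1 + 1 + 2 = 4 (even)  ✓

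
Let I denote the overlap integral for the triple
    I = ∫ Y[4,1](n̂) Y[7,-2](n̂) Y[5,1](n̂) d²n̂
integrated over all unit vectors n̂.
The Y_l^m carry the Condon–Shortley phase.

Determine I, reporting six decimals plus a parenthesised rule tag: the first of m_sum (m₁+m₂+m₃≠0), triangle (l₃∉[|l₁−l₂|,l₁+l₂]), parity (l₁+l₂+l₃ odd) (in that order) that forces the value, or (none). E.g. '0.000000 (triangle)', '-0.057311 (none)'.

0.139430 (none)

m-sum 0 ✓  L=16 even ✓  3≤5≤11 ✓
Π(2lᵢ+1) = 9×15×11 = 1485
triangle coeff Δ(4,7,5) = 1/6126120
Σ_t [2,4]: t=2:+1/69120 t=3:−1/20736 t=4:+1/69120 = -1/51840
(3j)²=280/21879 [(4 7 5; 0 0 0)], sign=+1
Σ_t [1,3]: t=1:−1/138240 t=2:+1/34560 t=3:−1/103680 = 1/82944
(3j)²=125/9724 [(4 7 5; 1 -2 1)], sign=+1
⇒ 4πI² = 131250/537251
I = (+1)√(131250/537251/(4π)) = 0.13942996
No selection rule forces the value: the integral is nonzero (none).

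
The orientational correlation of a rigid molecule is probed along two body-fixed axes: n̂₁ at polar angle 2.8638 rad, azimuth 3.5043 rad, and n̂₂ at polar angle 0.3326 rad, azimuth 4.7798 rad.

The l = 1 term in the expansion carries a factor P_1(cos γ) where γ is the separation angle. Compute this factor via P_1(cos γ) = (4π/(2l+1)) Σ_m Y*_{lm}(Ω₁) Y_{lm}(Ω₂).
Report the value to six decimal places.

Term-by-term m-sum for l=1 (normalisation 4π/3 = 4.188790):
  term(m=-1) = +0.003110-0.010225i   from Y*(Ω₁)=-0.088582-0.033617i, Y(Ω₂)=+0.007599+0.112548i
  term(m=+0) = -0.216998-0.000000i   from Y*(Ω₁)=-0.469871-0.000000i, Y(Ω₂)=+0.461825+0.000000i
  term(m=+1) = +0.003110+0.010225i   from Y*(Ω₁)=+0.088582-0.033617i, Y(Ω₂)=-0.007599+0.112548i
Σ over m = -0.210778+0.000000i; ×(4π/3) → -0.882903+0.000000i. Real part: -0.882903

-0.882903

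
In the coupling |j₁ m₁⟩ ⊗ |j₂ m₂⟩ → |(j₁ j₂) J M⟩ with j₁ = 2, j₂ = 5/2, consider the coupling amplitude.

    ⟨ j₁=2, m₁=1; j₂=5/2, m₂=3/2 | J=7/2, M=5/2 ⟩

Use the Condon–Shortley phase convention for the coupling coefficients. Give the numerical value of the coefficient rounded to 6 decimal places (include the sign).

−√(1/63) = -0.125988

triangle: 1!·3!·4!/9! = 144/362880
(j±m)!: 3!·1!·4!·1!·6!·1! = 103680
prefactor² = (2J+1)·Δ·N² = 2304/7
  k=0: +1/(0!·1!·1!·4!·2!·0!) = 1/48
  k=1: −1/(1!·0!·0!·3!·3!·1!) = -1/36
Σ = -1/144  ⇒  CG² = 2304/7·(-1/144)² = 1/63
CG = −√(1/63) = -0.125988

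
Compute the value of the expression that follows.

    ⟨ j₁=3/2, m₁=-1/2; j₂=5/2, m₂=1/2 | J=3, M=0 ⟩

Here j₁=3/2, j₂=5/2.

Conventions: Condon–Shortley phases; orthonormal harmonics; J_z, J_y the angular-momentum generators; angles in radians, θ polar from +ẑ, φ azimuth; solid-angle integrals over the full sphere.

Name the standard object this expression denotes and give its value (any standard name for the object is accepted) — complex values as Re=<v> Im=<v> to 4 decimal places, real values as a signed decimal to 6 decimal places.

Clebsch–Gordan coefficient, −√(1/5) ≈ -0.447214

This is a Clebsch–Gordan (vector-coupling) coefficient.
j₁+j₂−J=1  J+j₁−j₂=2  J−j₁+j₂=4  j₁+j₂+J+1=8
(j₁±m₁, j₂±m₂, J±M) = (1,2,3,2,3,3)
P² = 36/5
sum k=0..1:
  [0] +1/12 = 1/12
  [1] −1/4 = -1/4
S = -1/6
C² = P²·S² = 1/5 ; C = -0.447214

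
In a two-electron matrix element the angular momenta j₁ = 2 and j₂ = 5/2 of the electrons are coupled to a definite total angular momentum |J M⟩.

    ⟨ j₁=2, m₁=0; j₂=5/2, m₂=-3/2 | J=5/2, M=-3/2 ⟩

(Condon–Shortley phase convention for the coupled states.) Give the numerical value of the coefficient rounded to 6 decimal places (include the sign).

-0.119523

√[6·2!2!3!/8! · 2!2!1!4!1!4!] = √(288/35)
  +(−1)^0/∏(0,2,2,1,0,2)! = 1/8  (running 1/8)
  +(−1)^1/∏(1,1,1,0,1,3)! = -1/6  (running -1/24)
⟨..|..⟩ = √(288/35)·(-1/24) = -0.119523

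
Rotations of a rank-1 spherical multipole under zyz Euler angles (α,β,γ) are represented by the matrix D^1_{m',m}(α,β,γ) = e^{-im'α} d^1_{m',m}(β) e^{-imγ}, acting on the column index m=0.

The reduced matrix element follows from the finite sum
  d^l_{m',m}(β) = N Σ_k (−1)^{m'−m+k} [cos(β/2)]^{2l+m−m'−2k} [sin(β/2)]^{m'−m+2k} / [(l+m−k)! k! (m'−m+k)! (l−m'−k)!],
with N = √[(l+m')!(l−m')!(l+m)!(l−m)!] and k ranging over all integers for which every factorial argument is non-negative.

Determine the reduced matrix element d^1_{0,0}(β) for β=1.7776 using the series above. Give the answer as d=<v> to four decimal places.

d^1_{0,0}(β=1.7776) via the finite sum:
Half-angle: c=0.630344, s=0.776316. N=√(1·1·1·1)=1.000000
k: max(0,(0)−(0))=0 … min(1+(0),1−(0))=1
  k=0: (−1)^0·1.0000/(1)·0.6303^2·0.7763^0 = +0.397334
  k=1: (−1)^1·1.0000/(1)·0.6303^0·0.7763^2 = -0.602666
d^1_{0,0}(1.7776) = +0.397334 -0.602666 = -0.205333

d=-0.2053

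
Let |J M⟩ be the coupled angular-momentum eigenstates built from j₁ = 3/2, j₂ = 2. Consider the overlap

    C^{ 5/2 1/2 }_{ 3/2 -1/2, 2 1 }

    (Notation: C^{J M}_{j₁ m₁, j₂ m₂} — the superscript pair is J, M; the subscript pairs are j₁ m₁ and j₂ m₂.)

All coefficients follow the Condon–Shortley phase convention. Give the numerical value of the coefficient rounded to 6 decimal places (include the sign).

j₁+j₂−J=1  J+j₁−j₂=2  J−j₁+j₂=3  j₁+j₂+J+1=7
(j₁±m₁, j₂±m₂, J±M) = (1,2,3,1,3,2)
P² = 72/35
sum k=0..1:
  [0] +1/12 = 1/12
  [1] −1/2 = -1/2
S = -5/12
C² = P²·S² = 5/14 ; C = -0.597614

-0.597614  (= −√(5/14))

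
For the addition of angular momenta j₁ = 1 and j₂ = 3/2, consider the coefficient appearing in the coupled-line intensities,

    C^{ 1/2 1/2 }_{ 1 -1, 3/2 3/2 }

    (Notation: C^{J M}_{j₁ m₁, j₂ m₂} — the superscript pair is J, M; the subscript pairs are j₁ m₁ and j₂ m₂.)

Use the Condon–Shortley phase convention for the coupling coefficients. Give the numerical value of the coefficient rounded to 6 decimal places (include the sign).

+0.707107  (= +√(1/2))

triangle: 2!×0!×1!/4! = 2/24
(j±m)!: 0!×2!×3!×0!×1!×0! = 12
prefactor² = (2J+1)×Δ×N² = 2
  k=2: +1/(2!×0!×0!×1!×0!×0!) = 1/2
Σ = 1/2  ⇒  CG² = 2×(1/2)² = 1/2
CG = +√(1/2) = +0.707107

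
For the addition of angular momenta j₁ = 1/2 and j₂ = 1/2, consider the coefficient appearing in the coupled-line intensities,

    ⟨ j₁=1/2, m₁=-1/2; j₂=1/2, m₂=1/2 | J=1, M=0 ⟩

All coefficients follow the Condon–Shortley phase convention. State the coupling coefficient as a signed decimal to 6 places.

+0.707107

√[3·0!1!1!/3! · 0!1!1!0!1!1!] = √(1/2)
  +(−1)^0/∏(0,0,1,1,0,0)! = 1  (running 1)
⟨..|..⟩ = √(1/2)·(1) = +0.707107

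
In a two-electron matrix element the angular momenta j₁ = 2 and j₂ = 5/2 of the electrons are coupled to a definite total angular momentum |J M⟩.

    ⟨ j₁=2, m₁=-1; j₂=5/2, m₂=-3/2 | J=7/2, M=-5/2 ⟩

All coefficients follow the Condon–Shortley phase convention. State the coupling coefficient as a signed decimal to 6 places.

triangle: 1!×3!×4!/9! = 144/362880
(j±m)!: 1!×3!×1!×4!×1!×6! = 103680
prefactor² = (2J+1)×Δ×N² = 2304/7
  k=0: +1/(0!×1!×3!×1!×0!×3!) = 1/36
  k=1: −1/(1!×0!×2!×0!×1!×4!) = -1/48
Σ = 1/144  ⇒  CG² = 2304/7×(1/144)² = 1/63
CG = +√(1/63) = +0.125988

+√(1/63) = +0.125988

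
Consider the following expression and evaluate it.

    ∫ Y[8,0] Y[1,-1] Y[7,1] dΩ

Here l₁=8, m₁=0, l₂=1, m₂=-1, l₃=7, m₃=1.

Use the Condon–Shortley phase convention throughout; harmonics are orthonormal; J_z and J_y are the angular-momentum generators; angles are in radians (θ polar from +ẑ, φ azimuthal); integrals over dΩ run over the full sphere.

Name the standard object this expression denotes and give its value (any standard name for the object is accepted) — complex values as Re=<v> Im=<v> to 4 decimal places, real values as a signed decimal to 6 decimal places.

Gaunt coefficient, +0.161907

This is a Gaunt coefficient — the integral of a triple product of spherical harmonics over the sphere.
Rules hold: Σm=0, L=16 even, 7≤7≤9.
N = 17·3·15 = 765
Δ = 2!·14!·0!/17! = 1/2040
Racah Σ t=1..1: t=1:−1/25401600 = -1/25401600
⇒ 3j(8 1 7; 0 0 0)² = 8/255, sgn +1
Racah Σ t=0..0: t=0:+1/58060800 = 1/58060800
⇒ 3j(8 1 7; 0 -1 1)² = 7/510, sgn +1
4πI² = N·(3j₀)²·(3jₘ)² = 28/85
I = +1·√(0.329412/4π) = 0.16190663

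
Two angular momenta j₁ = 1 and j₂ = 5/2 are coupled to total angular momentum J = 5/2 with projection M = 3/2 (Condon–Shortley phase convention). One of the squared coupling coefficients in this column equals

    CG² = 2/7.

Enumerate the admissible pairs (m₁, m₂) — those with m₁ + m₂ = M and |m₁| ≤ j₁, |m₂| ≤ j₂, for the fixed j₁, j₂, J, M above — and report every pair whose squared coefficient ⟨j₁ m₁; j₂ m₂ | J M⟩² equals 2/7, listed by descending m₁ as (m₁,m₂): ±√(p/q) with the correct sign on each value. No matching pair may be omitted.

Admissible pairs with m₁+m₂ = M = 3/2: (-1,5/2), (0,3/2), (1,1/2)
  (m₁,m₂)=(1,1/2): CG² = 16/35, CG = +√(16/35)
  (m₁,m₂)=(0,3/2): CG² = 9/35, CG = −√(9/35)
  (m₁,m₂)=(-1,5/2): CG² = 2/7, CG = −√(2/7)   ← matches the target
Pairs with CG² = 2/7: (-1,5/2): −√(2/7)

(-1,5/2): −√(2/7)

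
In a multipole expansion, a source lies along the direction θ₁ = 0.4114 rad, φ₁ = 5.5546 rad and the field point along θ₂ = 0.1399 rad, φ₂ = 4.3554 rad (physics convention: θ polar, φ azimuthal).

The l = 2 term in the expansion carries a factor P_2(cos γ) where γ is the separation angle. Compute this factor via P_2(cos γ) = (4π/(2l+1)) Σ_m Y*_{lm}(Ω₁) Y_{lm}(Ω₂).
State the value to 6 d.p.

Expand P_2 via completeness: Σ_{m} conj(Y_{2,m}) at Ω₁ times Y_{2,m} at Ω₂ —
  term(m=-2) = (-0.000342, 0.000314)   from Y*(Ω₁)=(0.007004, -0.061372), Y(Ω₂)=(-0.005677, -0.004919)
  term(m=-1) = (0.010968, 0.028144)   from Y*(Ω₁)=(0.211270, -0.188532), Y(Ω₂)=(-0.037278, 0.099949)
  term(m=+0) = (0.293624, 0.000000)   from Y*(Ω₁)=(0.479476, -0.000000), Y(Ω₂)=(0.612385, 0.000000)
  term(m=+1) = (0.010968, -0.028144)   from Y*(Ω₁)=(-0.211270, -0.188532), Y(Ω₂)=(0.037278, 0.099949)
  term(m=+2) = (-0.000342, -0.000314)   from Y*(Ω₁)=(0.007004, 0.061372), Y(Ω₂)=(-0.005677, 0.004919)
Total Σ_m = (0.314877, -0.000000). Multiply by 2.513274: (0.791371, -0.000000). P_2(cos γ) = 0.791371

0.791371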